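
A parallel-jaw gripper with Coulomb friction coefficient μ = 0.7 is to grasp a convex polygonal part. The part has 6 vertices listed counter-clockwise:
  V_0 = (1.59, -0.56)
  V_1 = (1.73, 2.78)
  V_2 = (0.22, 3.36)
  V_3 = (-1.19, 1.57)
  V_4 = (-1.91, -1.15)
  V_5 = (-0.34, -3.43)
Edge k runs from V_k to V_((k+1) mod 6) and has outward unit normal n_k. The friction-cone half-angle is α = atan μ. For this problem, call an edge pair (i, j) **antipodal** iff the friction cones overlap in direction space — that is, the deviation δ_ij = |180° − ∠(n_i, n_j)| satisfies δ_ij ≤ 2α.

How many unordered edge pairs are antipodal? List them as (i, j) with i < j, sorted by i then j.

count = 7; pairs: (0,2), (0,3), (0,4), (1,4), (2,5), (3,5), (4,5)

α = atan 0.7 = 34.99°;  2α = 69.98°
n_0 = (+0.9991, -0.0419)
n_1 = (+0.3586, +0.9335)
n_2 = (-0.7856, +0.6188)
n_3 = (-0.9667, +0.2559)
n_4 = (-0.8236, -0.5671)
n_5 = (+0.8298, -0.5580)
  (0,1): δ = 108.61°  ·
  (0,2): δ = 35.83°  ✓
  (0,3): δ = 12.43°  ✓
  (0,4): δ = 36.95°  ✓
  (0,5): δ = 148.48°  ·
  (1,2): δ = 107.22°  ·
  (1,3): δ = 83.81°  ·
  (1,4): δ = 34.44°  ✓
  (1,5): δ = 77.09°  ·
  (2,3): δ = 156.60°  ·
  (2,4): δ = 107.22°  ·
  (2,5): δ = 4.31°  ✓
  (3,4): δ = 130.62°  ·
  (3,5): δ = 19.09°  ✓
  (4,5): δ = 68.47°  ✓
antipodal pairs: 7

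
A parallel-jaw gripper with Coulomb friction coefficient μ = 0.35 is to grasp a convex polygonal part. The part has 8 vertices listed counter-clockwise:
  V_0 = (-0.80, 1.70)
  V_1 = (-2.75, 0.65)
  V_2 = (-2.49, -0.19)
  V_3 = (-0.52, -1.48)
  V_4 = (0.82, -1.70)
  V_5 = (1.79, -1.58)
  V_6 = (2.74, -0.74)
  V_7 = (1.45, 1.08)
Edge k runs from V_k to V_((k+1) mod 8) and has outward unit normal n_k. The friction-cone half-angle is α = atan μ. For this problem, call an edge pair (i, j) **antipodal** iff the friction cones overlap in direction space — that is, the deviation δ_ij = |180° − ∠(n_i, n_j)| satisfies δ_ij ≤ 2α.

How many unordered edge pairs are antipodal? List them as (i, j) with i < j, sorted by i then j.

count = 8; pairs: (0,3), (0,4), (0,5), (1,6), (2,6), (2,7), (3,7), (4,7)

α = atan 0.35 = 19.29°;  2α = 38.58°
n_0 = (-0.4741, +0.8805)
n_1 = (-0.9553, -0.2957)
n_2 = (-0.5478, -0.8366)
n_3 = (-0.1620, -0.9868)
n_4 = (+0.1228, -0.9924)
n_5 = (+0.6624, -0.7491)
n_6 = (+0.8158, +0.5783)
n_7 = (+0.2657, +0.9641)
  (0,1): δ = 101.10°  ·
  (0,2): δ = 61.52°  ·
  (0,3): δ = 37.62°  ✓
  (0,4): δ = 21.25°  ✓
  (0,5): δ = 13.18°  ✓
  (0,6): δ = 97.03°  ·
  (0,7): δ = 136.29°  ·
  (1,2): δ = 140.42°  ·
  (1,3): δ = 116.52°  ·
  (1,4): δ = 100.15°  ·
  (1,5): δ = 65.72°  ·
  (1,6): δ = 18.13°  ✓
  (1,7): δ = 57.40°  ·
  (2,3): δ = 156.11°  ·
  (2,4): δ = 139.73°  ·
  (2,5): δ = 105.30°  ·
  (2,6): δ = 21.45°  ✓
  (2,7): δ = 17.81°  ✓
  (3,4): δ = 163.62°  ·
  (3,5): δ = 129.19°  ·
  (3,6): δ = 45.35°  ·
  (3,7): δ = 6.08°  ✓
  (4,5): δ = 145.57°  ·
  (4,6): δ = 61.72°  ·
  (4,7): δ = 22.46°  ✓
  (5,6): δ = 96.15°  ·
  (5,7): δ = 56.89°  ·
  (6,7): δ = 140.73°  ·
antipodal pairs: 8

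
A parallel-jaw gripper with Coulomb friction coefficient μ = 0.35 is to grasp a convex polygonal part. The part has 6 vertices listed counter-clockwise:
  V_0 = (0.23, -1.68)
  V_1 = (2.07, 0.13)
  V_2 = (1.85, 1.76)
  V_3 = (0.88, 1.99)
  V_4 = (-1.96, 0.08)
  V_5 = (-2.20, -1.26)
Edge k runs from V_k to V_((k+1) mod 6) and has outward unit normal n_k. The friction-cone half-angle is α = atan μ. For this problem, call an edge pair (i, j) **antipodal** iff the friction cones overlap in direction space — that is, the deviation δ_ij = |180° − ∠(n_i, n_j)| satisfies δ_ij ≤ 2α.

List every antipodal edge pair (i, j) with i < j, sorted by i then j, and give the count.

count = 4; pairs: (0,3), (0,4), (1,4), (2,5)

α = atan 0.35 = 19.29°;  2α = 38.58°
n_0 = (+0.7013, -0.7129)
n_1 = (+0.9910, +0.1338)
n_2 = (+0.2307, +0.9730)
n_3 = (-0.5581, +0.8298)
n_4 = (-0.9843, +0.1763)
n_5 = (-0.1703, -0.9854)
  (0,1): δ = 126.84°  ·
  (0,2): δ = 57.87°  ·
  (0,3): δ = 10.61°  ✓
  (0,4): δ = 35.32°  ✓
  (0,5): δ = 125.66°  ·
  (1,2): δ = 111.03°  ·
  (1,3): δ = 63.76°  ·
  (1,4): δ = 17.84°  ✓
  (1,5): δ = 72.51°  ·
  (2,3): δ = 132.74°  ·
  (2,4): δ = 86.82°  ·
  (2,5): δ = 3.53°  ✓
  (3,4): δ = 134.08°  ·
  (3,5): δ = 43.73°  ·
  (4,5): δ = 89.65°  ·
antipodal pairs: 4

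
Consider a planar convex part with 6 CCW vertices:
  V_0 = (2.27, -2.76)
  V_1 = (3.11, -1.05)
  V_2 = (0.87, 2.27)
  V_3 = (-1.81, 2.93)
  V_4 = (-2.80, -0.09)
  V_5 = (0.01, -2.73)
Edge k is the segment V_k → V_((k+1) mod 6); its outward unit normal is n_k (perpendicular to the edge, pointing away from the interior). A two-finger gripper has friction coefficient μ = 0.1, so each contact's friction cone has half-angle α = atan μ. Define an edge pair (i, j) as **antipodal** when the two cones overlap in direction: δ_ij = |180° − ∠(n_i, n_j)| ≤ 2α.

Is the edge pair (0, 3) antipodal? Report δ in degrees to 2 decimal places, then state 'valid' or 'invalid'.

δ = 8.01°, valid

α = atan 0.1 = 5.71°;  2α = 11.42°
edge 0: e_0 = (+0.84, +1.71);  n_0 = (+0.8976, -0.4409)
edge 3: e_3 = (-0.99, -3.02);  n_3 = (-0.9502, +0.3115)
∠(n_0, n_3) = 171.99°
δ = |180° − 171.99°| = 8.01°
8.01° ≤ 2α = 11.42°  →  valid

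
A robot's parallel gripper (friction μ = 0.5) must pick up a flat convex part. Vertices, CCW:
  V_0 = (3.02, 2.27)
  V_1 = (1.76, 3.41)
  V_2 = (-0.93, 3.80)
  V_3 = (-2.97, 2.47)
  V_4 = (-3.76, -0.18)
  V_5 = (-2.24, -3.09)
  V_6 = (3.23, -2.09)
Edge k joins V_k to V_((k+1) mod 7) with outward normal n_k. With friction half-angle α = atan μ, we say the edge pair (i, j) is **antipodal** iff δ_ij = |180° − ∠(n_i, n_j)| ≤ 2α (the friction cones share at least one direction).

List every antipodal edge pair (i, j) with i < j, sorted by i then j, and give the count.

count = 6; pairs: (0,4), (0,5), (1,5), (2,5), (3,6), (4,6)

α = atan 0.5 = 26.57°;  2α = 53.13°
n_0 = (+0.6709, +0.7415)
n_1 = (+0.1435, +0.9897)
n_2 = (-0.5461, +0.8377)
n_3 = (-0.9583, +0.2857)
n_4 = (-0.8864, -0.4630)
n_5 = (+0.1798, -0.9837)
n_6 = (+0.9988, +0.0481)
  (0,1): δ = 146.11°  ·
  (0,2): δ = 104.76°  ·
  (0,3): δ = 64.46°  ·
  (0,4): δ = 20.28°  ✓
  (0,5): δ = 52.50°  ✓
  (0,6): δ = 134.90°  ·
  (1,2): δ = 138.65°  ·
  (1,3): δ = 98.35°  ·
  (1,4): δ = 54.17°  ·
  (1,5): δ = 18.61°  ✓
  (1,6): δ = 101.01°  ·
  (2,3): δ = 139.70°  ·
  (2,4): δ = 95.52°  ·
  (2,5): δ = 22.74°  ✓
  (2,6): δ = 59.65°  ·
  (3,4): δ = 135.82°  ·
  (3,5): δ = 63.04°  ·
  (3,6): δ = 19.36°  ✓
  (4,5): δ = 107.22°  ·
  (4,6): δ = 24.82°  ✓
  (5,6): δ = 97.60°  ·
antipodal pairs: 6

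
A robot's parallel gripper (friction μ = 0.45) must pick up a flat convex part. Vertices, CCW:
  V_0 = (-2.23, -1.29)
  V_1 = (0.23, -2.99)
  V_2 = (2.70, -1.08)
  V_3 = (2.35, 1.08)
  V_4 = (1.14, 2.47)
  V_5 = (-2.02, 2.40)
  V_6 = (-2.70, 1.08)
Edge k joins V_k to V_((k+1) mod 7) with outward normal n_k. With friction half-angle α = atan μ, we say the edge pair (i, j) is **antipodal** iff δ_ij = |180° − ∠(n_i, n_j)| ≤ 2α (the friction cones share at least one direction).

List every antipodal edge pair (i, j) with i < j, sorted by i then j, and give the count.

count = 8; pairs: (0,2), (0,3), (0,4), (1,4), (1,5), (2,5), (2,6), (3,6)

α = atan 0.45 = 24.23°;  2α = 48.46°
n_0 = (-0.5685, -0.8227)
n_1 = (+0.6117, -0.7911)
n_2 = (+0.9871, +0.1600)
n_3 = (+0.7543, +0.6566)
n_4 = (-0.0221, +0.9998)
n_5 = (-0.8890, +0.4580)
n_6 = (-0.9809, -0.1945)
  (0,1): δ = 107.64°  ·
  (0,2): δ = 46.15°  ✓
  (0,3): δ = 14.31°  ✓
  (0,4): δ = 35.92°  ✓
  (0,5): δ = 97.39°  ·
  (0,6): δ = 135.86°  ·
  (1,2): δ = 118.51°  ·
  (1,3): δ = 86.67°  ·
  (1,4): δ = 36.45°  ✓
  (1,5): δ = 25.03°  ✓
  (1,6): δ = 63.50°  ·
  (2,3): δ = 148.16°  ·
  (2,4): δ = 97.94°  ·
  (2,5): δ = 36.46°  ✓
  (2,6): δ = 2.01°  ✓
  (3,4): δ = 129.77°  ·
  (3,5): δ = 68.30°  ·
  (3,6): δ = 29.82°  ✓
  (4,5): δ = 118.52°  ·
  (4,6): δ = 80.05°  ·
  (5,6): δ = 141.53°  ·
antipodal pairs: 8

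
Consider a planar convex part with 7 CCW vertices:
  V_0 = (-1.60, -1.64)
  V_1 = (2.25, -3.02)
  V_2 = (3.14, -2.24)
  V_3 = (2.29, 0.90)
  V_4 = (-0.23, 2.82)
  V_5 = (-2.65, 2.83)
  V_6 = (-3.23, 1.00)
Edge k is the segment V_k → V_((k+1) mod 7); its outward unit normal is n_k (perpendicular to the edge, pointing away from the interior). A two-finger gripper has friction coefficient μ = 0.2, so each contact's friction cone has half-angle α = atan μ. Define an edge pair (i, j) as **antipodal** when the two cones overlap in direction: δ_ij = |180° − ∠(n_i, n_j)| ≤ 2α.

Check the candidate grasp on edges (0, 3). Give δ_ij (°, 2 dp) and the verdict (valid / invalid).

δ = 17.58°, valid

α = atan 0.2 = 11.31°;  2α = 22.62°
edge 0: e_0 = (+3.85, -1.38);  n_0 = (-0.3374, -0.9414)
edge 3: e_3 = (-2.52, +1.92);  n_3 = (+0.6060, +0.7954)
∠(n_0, n_3) = 162.42°
δ = |180° − 162.42°| = 17.58°
17.58° ≤ 2α = 22.62°  →  valid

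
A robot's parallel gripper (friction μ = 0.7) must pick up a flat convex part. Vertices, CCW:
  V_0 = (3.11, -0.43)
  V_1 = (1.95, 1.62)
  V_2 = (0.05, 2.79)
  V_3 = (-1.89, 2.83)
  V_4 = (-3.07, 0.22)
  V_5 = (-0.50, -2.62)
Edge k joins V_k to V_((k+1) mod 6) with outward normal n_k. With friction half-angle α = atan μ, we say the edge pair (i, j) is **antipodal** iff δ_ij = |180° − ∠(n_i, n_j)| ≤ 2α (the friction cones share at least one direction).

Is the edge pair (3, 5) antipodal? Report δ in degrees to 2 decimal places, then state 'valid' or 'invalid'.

α = atan 0.7 = 34.99°;  2α = 69.98°
edge 3: e_3 = (-1.18, -2.61);  n_3 = (-0.9112, +0.4120)
edge 5: e_5 = (+3.61, +2.19);  n_5 = (+0.5187, -0.8550)
∠(n_3, n_5) = 145.57°
δ = |180° − 145.57°| = 34.43°
34.43° ≤ 2α = 69.98°  →  valid

δ = 34.43°, valid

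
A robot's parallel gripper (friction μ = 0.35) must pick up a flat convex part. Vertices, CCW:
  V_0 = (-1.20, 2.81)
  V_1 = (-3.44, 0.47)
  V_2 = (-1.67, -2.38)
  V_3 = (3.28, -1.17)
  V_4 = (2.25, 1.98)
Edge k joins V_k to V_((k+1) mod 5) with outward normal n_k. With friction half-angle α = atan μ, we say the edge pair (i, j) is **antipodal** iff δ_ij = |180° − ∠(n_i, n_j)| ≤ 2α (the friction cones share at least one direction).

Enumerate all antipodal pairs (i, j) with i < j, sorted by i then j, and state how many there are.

count = 3; pairs: (0,2), (1,3), (2,4)

α = atan 0.35 = 19.29°;  2α = 38.58°
n_0 = (-0.7224, +0.6915)
n_1 = (-0.8495, -0.5276)
n_2 = (+0.2375, -0.9714)
n_3 = (+0.9505, +0.3108)
n_4 = (+0.2339, +0.9723)
  (0,1): δ = 104.41°  ·
  (0,2): δ = 32.51°  ✓
  (0,3): δ = 61.86°  ·
  (0,4): δ = 120.22°  ·
  (1,2): δ = 108.11°  ·
  (1,3): δ = 13.74°  ✓
  (1,4): δ = 44.63°  ·
  (2,3): δ = 85.63°  ·
  (2,4): δ = 27.26°  ✓
  (3,4): δ = 121.63°  ·
antipodal pairs: 3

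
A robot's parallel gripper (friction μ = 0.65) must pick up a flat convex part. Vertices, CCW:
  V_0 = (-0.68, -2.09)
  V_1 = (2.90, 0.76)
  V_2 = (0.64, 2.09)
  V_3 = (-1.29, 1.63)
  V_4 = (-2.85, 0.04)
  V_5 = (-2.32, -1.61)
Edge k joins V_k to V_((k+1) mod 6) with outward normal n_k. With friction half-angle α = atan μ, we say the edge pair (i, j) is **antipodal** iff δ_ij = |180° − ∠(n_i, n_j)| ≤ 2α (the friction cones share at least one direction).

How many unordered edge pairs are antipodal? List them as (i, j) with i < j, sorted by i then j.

count = 6; pairs: (0,2), (0,3), (1,4), (1,5), (2,5), (3,5)

α = atan 0.65 = 33.02°;  2α = 66.05°
n_0 = (+0.6228, -0.7824)
n_1 = (+0.5072, +0.8618)
n_2 = (-0.2318, +0.9728)
n_3 = (-0.7138, +0.7003)
n_4 = (-0.9521, -0.3058)
n_5 = (-0.2809, -0.9597)
  (0,1): δ = 69.00°  ·
  (0,2): δ = 25.12°  ✓
  (0,3): δ = 7.02°  ✓
  (0,4): δ = 69.28°  ·
  (0,5): δ = 125.16°  ·
  (1,2): δ = 136.12°  ·
  (1,3): δ = 103.98°  ·
  (1,4): δ = 41.72°  ✓
  (1,5): δ = 14.16°  ✓
  (2,3): δ = 147.86°  ·
  (2,4): δ = 85.60°  ·
  (2,5): δ = 29.72°  ✓
  (3,4): δ = 117.74°  ·
  (3,5): δ = 61.86°  ✓
  (4,5): δ = 124.12°  ·
antipodal pairs: 6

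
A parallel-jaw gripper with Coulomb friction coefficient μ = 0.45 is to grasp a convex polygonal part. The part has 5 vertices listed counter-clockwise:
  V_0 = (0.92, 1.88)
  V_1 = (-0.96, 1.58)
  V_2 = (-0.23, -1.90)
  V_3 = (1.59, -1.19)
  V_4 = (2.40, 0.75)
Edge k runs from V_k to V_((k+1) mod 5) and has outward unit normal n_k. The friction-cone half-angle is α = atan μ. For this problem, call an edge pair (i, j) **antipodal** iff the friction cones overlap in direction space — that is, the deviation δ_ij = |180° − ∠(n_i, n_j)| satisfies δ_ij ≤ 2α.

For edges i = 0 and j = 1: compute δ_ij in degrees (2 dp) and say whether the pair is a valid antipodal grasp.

δ = 87.22°, invalid

α = atan 0.45 = 24.23°;  2α = 48.46°
edge 0: e_0 = (-1.88, -0.30);  n_0 = (-0.1576, +0.9875)
edge 1: e_1 = (+0.73, -3.48);  n_1 = (-0.9787, -0.2053)
∠(n_0, n_1) = 92.78°
δ = |180° − 92.78°| = 87.22°
87.22° > 2α = 48.46°  →  invalid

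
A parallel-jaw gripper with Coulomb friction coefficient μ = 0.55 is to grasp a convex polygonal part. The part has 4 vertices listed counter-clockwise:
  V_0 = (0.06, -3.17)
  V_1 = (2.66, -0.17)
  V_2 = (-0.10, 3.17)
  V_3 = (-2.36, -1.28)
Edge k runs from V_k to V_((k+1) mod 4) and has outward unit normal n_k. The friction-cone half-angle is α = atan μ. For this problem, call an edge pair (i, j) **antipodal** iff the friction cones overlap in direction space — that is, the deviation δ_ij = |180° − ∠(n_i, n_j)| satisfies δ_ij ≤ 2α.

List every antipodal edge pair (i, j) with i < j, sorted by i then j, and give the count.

count = 2; pairs: (0,2), (1,3)

α = atan 0.55 = 28.81°;  2α = 57.62°
n_0 = (+0.7557, -0.6549)
n_1 = (+0.7709, +0.6370)
n_2 = (-0.8916, +0.4528)
n_3 = (-0.6155, -0.7881)
  (0,1): δ = 99.52°  ·
  (0,2): δ = 13.99°  ✓
  (0,3): δ = 92.92°  ·
  (1,2): δ = 66.49°  ·
  (1,3): δ = 12.44°  ✓
  (2,3): δ = 101.07°  ·
antipodal pairs: 2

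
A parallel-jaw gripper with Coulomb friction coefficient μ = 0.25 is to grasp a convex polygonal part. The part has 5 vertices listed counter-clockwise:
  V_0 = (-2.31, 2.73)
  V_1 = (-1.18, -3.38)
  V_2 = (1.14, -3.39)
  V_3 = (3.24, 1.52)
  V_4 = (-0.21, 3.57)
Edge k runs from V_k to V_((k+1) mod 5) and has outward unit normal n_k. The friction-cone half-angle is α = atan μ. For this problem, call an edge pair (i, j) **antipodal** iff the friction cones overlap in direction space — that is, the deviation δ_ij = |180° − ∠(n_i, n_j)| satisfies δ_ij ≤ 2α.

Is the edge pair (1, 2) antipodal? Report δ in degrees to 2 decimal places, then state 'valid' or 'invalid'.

α = atan 0.25 = 14.04°;  2α = 28.07°
edge 1: e_1 = (+2.32, -0.01);  n_1 = (-0.0043, -1.0000)
edge 2: e_2 = (+2.10, +4.91);  n_2 = (+0.9194, -0.3932)
∠(n_1, n_2) = 67.09°
δ = |180° − 67.09°| = 112.91°
112.91° > 2α = 28.07°  →  invalid

δ = 112.91°, invalid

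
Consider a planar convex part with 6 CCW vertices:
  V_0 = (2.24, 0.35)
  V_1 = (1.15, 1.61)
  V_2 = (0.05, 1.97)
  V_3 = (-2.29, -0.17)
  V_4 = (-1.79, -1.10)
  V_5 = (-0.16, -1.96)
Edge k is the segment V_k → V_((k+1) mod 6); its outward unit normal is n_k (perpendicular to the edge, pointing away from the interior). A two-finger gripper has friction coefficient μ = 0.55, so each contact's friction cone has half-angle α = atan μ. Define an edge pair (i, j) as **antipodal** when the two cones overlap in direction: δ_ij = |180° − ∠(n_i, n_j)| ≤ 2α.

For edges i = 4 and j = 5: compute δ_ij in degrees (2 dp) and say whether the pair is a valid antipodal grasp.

α = atan 0.55 = 28.81°;  2α = 57.62°
edge 4: e_4 = (+1.63, -0.86);  n_4 = (-0.4666, -0.8844)
edge 5: e_5 = (+2.40, +2.31);  n_5 = (+0.6935, -0.7205)
∠(n_4, n_5) = 71.72°
δ = |180° − 71.72°| = 108.28°
108.28° > 2α = 57.62°  →  invalid

δ = 108.28°, invalid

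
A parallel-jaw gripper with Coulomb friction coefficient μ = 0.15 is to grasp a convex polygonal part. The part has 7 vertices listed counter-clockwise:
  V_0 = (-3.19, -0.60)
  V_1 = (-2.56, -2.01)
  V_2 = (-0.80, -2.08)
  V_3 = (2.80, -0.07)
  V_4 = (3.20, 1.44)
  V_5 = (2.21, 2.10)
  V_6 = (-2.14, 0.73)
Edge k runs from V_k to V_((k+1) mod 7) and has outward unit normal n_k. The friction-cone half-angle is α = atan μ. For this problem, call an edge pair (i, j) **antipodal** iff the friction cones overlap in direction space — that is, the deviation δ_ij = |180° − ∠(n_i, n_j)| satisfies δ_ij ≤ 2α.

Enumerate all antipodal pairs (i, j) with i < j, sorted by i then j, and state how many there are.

count = 1; pairs: (2,5)

α = atan 0.15 = 8.53°;  2α = 17.06°
n_0 = (-0.9130, -0.4079)
n_1 = (-0.0397, -0.9992)
n_2 = (+0.4875, -0.8731)
n_3 = (+0.9667, -0.2561)
n_4 = (+0.5547, +0.8321)
n_5 = (-0.3004, +0.9538)
n_6 = (-0.7849, +0.6196)
  (0,1): δ = 116.35°  ·
  (0,2): δ = 84.90°  ·
  (0,3): δ = 38.91°  ·
  (0,4): δ = 32.23°  ·
  (0,5): δ = 83.41°  ·
  (0,6): δ = 117.63°  ·
  (1,2): δ = 148.55°  ·
  (1,3): δ = 102.56°  ·
  (1,4): δ = 31.41°  ·
  (1,5): δ = 19.76°  ·
  (1,6): δ = 53.99°  ·
  (2,3): δ = 134.01°  ·
  (2,4): δ = 62.87°  ·
  (2,5): δ = 11.69°  ✓
  (2,6): δ = 22.53°  ·
  (3,4): δ = 108.85°  ·
  (3,5): δ = 57.68°  ·
  (3,6): δ = 23.45°  ·
  (4,5): δ = 128.83°  ·
  (4,6): δ = 94.60°  ·
  (5,6): δ = 145.77°  ·
antipodal pairs: 1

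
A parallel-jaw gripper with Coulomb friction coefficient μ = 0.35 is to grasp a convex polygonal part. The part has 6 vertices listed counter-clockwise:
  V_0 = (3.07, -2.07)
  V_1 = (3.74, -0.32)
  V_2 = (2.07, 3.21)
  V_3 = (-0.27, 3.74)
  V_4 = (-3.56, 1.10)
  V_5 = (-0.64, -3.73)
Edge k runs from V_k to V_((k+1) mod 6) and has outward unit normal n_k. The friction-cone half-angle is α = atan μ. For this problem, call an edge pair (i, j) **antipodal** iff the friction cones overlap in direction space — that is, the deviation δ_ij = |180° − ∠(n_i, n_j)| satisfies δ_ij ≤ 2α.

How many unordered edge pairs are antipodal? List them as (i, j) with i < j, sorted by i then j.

count = 4; pairs: (0,3), (1,4), (2,5), (3,5)

α = atan 0.35 = 19.29°;  2α = 38.58°
n_0 = (+0.9339, -0.3575)
n_1 = (+0.9039, +0.4276)
n_2 = (+0.2209, +0.9753)
n_3 = (-0.6259, +0.7799)
n_4 = (-0.8558, -0.5174)
n_5 = (+0.4084, -0.9128)
  (0,1): δ = 133.73°  ·
  (0,2): δ = 81.81°  ·
  (0,3): δ = 30.31°  ✓
  (0,4): δ = 52.10°  ·
  (0,5): δ = 135.06°  ·
  (1,2): δ = 128.08°  ·
  (1,3): δ = 76.57°  ·
  (1,4): δ = 5.84°  ✓
  (1,5): δ = 88.79°  ·
  (2,3): δ = 128.49°  ·
  (2,4): δ = 46.08°  ·
  (2,5): δ = 36.87°  ✓
  (3,4): δ = 97.59°  ·
  (3,5): δ = 14.64°  ✓
  (4,5): δ = 97.05°  ·
antipodal pairs: 4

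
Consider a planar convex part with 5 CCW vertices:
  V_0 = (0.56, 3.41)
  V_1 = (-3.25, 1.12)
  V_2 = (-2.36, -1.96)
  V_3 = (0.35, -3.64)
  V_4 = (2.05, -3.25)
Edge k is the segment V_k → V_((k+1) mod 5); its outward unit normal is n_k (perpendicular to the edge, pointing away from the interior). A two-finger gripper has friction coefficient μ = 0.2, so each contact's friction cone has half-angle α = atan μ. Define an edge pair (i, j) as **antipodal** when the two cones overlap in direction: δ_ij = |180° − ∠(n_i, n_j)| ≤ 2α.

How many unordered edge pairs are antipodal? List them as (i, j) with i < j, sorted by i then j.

α = atan 0.2 = 11.31°;  2α = 22.62°
n_0 = (-0.5152, +0.8571)
n_1 = (-0.9607, -0.2776)
n_2 = (-0.5269, -0.8499)
n_3 = (+0.2236, -0.9747)
n_4 = (+0.9759, +0.2183)
  (0,1): δ = 104.89°  ·
  (0,2): δ = 62.80°  ·
  (0,3): δ = 18.09°  ✓
  (0,4): δ = 71.60°  ·
  (1,2): δ = 137.91°  ·
  (1,3): δ = 93.20°  ·
  (1,4): δ = 3.51°  ✓
  (2,3): δ = 135.28°  ·
  (2,4): δ = 45.59°  ·
  (3,4): δ = 90.31°  ·
antipodal pairs: 2

count = 2; pairs: (0,3), (1,4)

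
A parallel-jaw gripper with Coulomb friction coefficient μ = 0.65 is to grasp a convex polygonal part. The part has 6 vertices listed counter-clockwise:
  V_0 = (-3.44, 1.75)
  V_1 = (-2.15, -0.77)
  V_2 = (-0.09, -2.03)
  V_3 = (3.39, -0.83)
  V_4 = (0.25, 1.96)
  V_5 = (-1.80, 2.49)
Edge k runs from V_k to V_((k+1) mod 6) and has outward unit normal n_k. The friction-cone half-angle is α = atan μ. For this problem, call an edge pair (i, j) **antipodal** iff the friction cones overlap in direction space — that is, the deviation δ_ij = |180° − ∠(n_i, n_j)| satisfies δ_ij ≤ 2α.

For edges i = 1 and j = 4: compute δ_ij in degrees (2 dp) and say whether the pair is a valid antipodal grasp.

α = atan 0.65 = 33.02°;  2α = 66.05°
edge 1: e_1 = (+2.06, -1.26);  n_1 = (-0.5218, -0.8531)
edge 4: e_4 = (-2.05, +0.53);  n_4 = (+0.2503, +0.9682)
∠(n_1, n_4) = 163.04°
δ = |180° − 163.04°| = 16.96°
16.96° ≤ 2α = 66.05°  →  valid

δ = 16.96°, valid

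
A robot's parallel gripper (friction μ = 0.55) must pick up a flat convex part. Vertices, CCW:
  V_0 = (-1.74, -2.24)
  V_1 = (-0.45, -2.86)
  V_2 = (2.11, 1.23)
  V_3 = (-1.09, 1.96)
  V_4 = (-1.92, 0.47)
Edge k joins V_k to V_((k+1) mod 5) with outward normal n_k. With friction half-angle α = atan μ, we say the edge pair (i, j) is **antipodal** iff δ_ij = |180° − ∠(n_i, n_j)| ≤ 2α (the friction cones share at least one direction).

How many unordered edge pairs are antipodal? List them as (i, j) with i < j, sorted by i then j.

α = atan 0.55 = 28.81°;  2α = 57.62°
n_0 = (-0.4332, -0.9013)
n_1 = (+0.8476, -0.5306)
n_2 = (+0.2224, +0.9750)
n_3 = (-0.8736, +0.4866)
n_4 = (-0.9978, -0.0663)
  (0,1): δ = 96.37°  ·
  (0,2): δ = 12.82°  ✓
  (0,3): δ = 86.55°  ·
  (0,4): δ = 119.47°  ·
  (1,2): δ = 70.81°  ·
  (1,3): δ = 2.92°  ✓
  (1,4): δ = 35.84°  ✓
  (2,3): δ = 106.27°  ·
  (2,4): δ = 73.35°  ·
  (3,4): δ = 147.08°  ·
antipodal pairs: 3

count = 3; pairs: (0,2), (1,3), (1,4)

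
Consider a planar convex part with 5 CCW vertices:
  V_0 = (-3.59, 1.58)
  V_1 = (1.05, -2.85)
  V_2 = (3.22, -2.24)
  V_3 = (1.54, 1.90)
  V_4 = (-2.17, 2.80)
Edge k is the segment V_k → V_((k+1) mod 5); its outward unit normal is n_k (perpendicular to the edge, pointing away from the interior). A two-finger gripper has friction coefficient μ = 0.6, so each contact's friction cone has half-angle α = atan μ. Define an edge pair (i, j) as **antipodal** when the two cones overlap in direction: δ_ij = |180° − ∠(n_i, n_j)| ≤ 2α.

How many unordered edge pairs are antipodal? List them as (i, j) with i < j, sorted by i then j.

count = 4; pairs: (0,2), (0,3), (1,3), (1,4)

α = atan 0.6 = 30.96°;  2α = 61.93°
n_0 = (-0.6905, -0.7233)
n_1 = (+0.2706, -0.9627)
n_2 = (+0.9266, +0.3760)
n_3 = (+0.2357, +0.9718)
n_4 = (-0.6517, +0.7585)
  (0,1): δ = 120.63°  ·
  (0,2): δ = 24.24°  ✓
  (0,3): δ = 30.04°  ✓
  (0,4): δ = 84.34°  ·
  (1,2): δ = 83.61°  ·
  (1,3): δ = 29.34°  ✓
  (1,4): δ = 24.97°  ✓
  (2,3): δ = 125.72°  ·
  (2,4): δ = 71.42°  ·
  (3,4): δ = 125.70°  ·
antipodal pairs: 4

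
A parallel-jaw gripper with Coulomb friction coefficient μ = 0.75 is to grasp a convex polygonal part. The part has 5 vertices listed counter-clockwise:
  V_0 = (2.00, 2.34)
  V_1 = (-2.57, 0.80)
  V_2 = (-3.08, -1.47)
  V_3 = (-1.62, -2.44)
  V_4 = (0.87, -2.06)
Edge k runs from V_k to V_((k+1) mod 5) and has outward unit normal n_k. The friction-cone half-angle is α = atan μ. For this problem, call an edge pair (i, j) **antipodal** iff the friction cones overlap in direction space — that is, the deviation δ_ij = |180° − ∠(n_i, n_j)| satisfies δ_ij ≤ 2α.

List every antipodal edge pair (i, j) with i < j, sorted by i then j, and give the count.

α = atan 0.75 = 36.87°;  2α = 73.74°
n_0 = (-0.3193, +0.9476)
n_1 = (-0.9757, +0.2192)
n_2 = (-0.5534, -0.8329)
n_3 = (+0.1509, -0.9886)
n_4 = (+0.9686, -0.2487)
  (0,1): δ = 121.29°  ·
  (0,2): δ = 52.22°  ✓
  (0,3): δ = 9.95°  ✓
  (0,4): δ = 56.97°  ✓
  (1,2): δ = 110.94°  ·
  (1,3): δ = 68.66°  ✓
  (1,4): δ = 1.74°  ✓
  (2,3): δ = 137.72°  ·
  (2,4): δ = 70.80°  ✓
  (3,4): δ = 113.08°  ·
antipodal pairs: 6

count = 6; pairs: (0,2), (0,3), (0,4), (1,3), (1,4), (2,4)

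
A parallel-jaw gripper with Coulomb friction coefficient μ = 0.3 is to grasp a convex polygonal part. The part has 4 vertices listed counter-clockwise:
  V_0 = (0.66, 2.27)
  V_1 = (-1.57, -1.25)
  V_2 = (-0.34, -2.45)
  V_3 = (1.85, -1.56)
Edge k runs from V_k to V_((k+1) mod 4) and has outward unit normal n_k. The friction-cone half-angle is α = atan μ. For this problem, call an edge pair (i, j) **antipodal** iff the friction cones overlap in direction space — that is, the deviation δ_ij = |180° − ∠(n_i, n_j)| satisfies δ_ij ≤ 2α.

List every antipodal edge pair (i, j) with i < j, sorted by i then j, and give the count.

count = 1; pairs: (1,3)

α = atan 0.3 = 16.70°;  2α = 33.40°
n_0 = (-0.8447, +0.5352)
n_1 = (-0.6983, -0.7158)
n_2 = (+0.3765, -0.9264)
n_3 = (+0.9550, +0.2967)
  (0,1): δ = 101.94°  ·
  (0,2): δ = 35.53°  ·
  (0,3): δ = 49.62°  ·
  (1,2): δ = 113.59°  ·
  (1,3): δ = 28.45°  ✓
  (2,3): δ = 94.86°  ·
antipodal pairs: 1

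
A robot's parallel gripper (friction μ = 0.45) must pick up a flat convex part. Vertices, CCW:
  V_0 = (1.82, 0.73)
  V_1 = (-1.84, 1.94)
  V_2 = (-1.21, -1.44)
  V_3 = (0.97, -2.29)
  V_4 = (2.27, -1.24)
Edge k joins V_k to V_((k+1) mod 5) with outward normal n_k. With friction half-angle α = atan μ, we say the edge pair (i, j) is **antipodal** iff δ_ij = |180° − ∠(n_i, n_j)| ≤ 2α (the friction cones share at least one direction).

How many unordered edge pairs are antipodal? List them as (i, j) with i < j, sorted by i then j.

count = 2; pairs: (0,2), (1,4)

α = atan 0.45 = 24.23°;  2α = 48.46°
n_0 = (+0.3139, +0.9495)
n_1 = (-0.9831, -0.1832)
n_2 = (-0.3633, -0.9317)
n_3 = (+0.6283, -0.7779)
n_4 = (+0.9749, +0.2227)
  (0,1): δ = 61.15°  ·
  (0,2): δ = 3.01°  ✓
  (0,3): δ = 57.22°  ·
  (0,4): δ = 121.16°  ·
  (1,2): δ = 121.86°  ·
  (1,3): δ = 61.63°  ·
  (1,4): δ = 2.31°  ✓
  (2,3): δ = 119.77°  ·
  (2,4): δ = 55.83°  ·
  (3,4): δ = 116.06°  ·
antipodal pairs: 2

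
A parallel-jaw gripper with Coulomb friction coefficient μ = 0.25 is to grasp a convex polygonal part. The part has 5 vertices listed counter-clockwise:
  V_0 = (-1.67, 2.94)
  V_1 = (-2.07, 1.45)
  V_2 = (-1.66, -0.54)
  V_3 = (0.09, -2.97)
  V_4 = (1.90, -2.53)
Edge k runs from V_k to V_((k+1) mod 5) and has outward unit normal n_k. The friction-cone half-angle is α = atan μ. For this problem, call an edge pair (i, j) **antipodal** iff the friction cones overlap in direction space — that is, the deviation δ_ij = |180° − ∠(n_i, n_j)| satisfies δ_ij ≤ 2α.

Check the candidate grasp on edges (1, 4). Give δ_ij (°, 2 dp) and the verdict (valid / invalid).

α = atan 0.25 = 14.04°;  2α = 28.07°
edge 1: e_1 = (+0.41, -1.99);  n_1 = (-0.9794, -0.2018)
edge 4: e_4 = (-3.57, +5.47);  n_4 = (+0.8374, +0.5465)
∠(n_1, n_4) = 158.51°
δ = |180° − 158.51°| = 21.49°
21.49° ≤ 2α = 28.07°  →  valid

δ = 21.49°, valid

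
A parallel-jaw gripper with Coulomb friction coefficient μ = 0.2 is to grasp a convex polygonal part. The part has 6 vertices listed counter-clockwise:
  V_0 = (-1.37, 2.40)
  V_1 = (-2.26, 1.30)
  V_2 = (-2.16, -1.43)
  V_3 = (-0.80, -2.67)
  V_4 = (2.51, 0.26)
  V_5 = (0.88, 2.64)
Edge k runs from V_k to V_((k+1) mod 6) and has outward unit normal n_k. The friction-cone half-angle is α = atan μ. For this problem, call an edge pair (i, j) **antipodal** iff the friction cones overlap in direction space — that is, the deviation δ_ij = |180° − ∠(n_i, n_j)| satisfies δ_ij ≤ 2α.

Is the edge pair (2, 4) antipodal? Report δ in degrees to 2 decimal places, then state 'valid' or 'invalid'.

δ = 13.24°, valid

α = atan 0.2 = 11.31°;  2α = 22.62°
edge 2: e_2 = (+1.36, -1.24);  n_2 = (-0.6738, -0.7390)
edge 4: e_4 = (-1.63, +2.38);  n_4 = (+0.8251, +0.5651)
∠(n_2, n_4) = 166.76°
δ = |180° − 166.76°| = 13.24°
13.24° ≤ 2α = 22.62°  →  valid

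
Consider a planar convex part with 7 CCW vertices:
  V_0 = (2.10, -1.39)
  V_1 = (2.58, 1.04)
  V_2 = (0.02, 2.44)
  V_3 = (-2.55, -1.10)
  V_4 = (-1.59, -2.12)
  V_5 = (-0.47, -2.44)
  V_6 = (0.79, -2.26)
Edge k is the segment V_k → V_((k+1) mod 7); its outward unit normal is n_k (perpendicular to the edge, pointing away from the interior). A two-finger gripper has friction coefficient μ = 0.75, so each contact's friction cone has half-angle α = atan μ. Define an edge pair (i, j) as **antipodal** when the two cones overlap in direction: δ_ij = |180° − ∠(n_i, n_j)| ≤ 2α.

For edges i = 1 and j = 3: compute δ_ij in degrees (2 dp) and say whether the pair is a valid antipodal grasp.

α = atan 0.75 = 36.87°;  2α = 73.74°
edge 1: e_1 = (-2.56, +1.40);  n_1 = (+0.4798, +0.8774)
edge 3: e_3 = (+0.96, -1.02);  n_3 = (-0.7282, -0.6854)
∠(n_1, n_3) = 161.94°
δ = |180° − 161.94°| = 18.06°
18.06° ≤ 2α = 73.74°  →  valid

δ = 18.06°, valid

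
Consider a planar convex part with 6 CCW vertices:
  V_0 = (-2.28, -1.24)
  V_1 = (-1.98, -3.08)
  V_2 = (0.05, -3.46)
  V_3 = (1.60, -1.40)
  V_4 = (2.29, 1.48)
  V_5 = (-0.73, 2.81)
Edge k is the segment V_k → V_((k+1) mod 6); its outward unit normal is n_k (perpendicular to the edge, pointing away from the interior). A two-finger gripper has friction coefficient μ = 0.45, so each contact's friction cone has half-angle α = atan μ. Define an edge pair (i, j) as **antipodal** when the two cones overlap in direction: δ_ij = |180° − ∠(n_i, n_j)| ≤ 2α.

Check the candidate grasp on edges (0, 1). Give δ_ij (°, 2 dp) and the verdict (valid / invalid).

α = atan 0.45 = 24.23°;  2α = 48.46°
edge 0: e_0 = (+0.30, -1.84);  n_0 = (-0.9870, -0.1609)
edge 1: e_1 = (+2.03, -0.38);  n_1 = (-0.1840, -0.9829)
∠(n_0, n_1) = 70.14°
δ = |180° − 70.14°| = 109.86°
109.86° > 2α = 48.46°  →  invalid

δ = 109.86°, invalid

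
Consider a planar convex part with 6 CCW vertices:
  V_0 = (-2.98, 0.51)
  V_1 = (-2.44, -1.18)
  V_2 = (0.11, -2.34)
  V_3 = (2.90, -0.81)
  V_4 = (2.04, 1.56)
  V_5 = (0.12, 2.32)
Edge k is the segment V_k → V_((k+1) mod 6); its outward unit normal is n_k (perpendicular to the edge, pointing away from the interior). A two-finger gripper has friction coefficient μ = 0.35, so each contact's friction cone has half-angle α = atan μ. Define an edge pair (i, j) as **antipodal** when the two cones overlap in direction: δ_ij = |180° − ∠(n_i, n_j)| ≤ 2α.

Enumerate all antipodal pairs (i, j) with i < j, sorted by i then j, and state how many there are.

count = 3; pairs: (0,3), (1,4), (2,5)

α = atan 0.35 = 19.29°;  2α = 38.58°
n_0 = (-0.9526, -0.3044)
n_1 = (-0.4141, -0.9102)
n_2 = (+0.4808, -0.8768)
n_3 = (+0.9400, +0.3411)
n_4 = (+0.3680, +0.9298)
n_5 = (-0.5042, +0.8636)
  (0,1): δ = 132.18°  ·
  (0,2): δ = 78.98°  ·
  (0,3): δ = 2.22°  ✓
  (0,4): δ = 50.68°  ·
  (0,5): δ = 102.56°  ·
  (1,2): δ = 126.80°  ·
  (1,3): δ = 45.59°  ·
  (1,4): δ = 2.87°  ✓
  (1,5): δ = 54.74°  ·
  (2,3): δ = 98.80°  ·
  (2,4): δ = 50.34°  ·
  (2,5): δ = 1.54°  ✓
  (3,4): δ = 131.54°  ·
  (3,5): δ = 79.66°  ·
  (4,5): δ = 128.13°  ·
antipodal pairs: 3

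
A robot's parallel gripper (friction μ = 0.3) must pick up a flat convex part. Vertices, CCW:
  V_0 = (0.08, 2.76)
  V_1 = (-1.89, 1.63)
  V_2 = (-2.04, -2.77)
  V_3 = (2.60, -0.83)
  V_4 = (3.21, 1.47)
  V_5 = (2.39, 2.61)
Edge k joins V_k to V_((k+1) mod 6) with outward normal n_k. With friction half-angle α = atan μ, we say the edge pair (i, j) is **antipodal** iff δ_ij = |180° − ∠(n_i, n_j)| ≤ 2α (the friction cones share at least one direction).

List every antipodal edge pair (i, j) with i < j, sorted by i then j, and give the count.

α = atan 0.3 = 16.70°;  2α = 33.40°
n_0 = (-0.4976, +0.8674)
n_1 = (-0.9994, +0.0341)
n_2 = (+0.3857, -0.9226)
n_3 = (+0.9666, -0.2564)
n_4 = (+0.8118, +0.5839)
n_5 = (+0.0648, +0.9979)
  (0,1): δ = 121.79°  ·
  (0,2): δ = 7.15°  ✓
  (0,3): δ = 45.31°  ·
  (0,4): δ = 95.89°  ·
  (0,5): δ = 146.45°  ·
  (1,2): δ = 65.36°  ·
  (1,3): δ = 12.90°  ✓
  (1,4): δ = 37.68°  ·
  (1,5): δ = 88.24°  ·
  (2,3): δ = 127.54°  ·
  (2,4): δ = 76.96°  ·
  (2,5): δ = 26.41°  ✓
  (3,4): δ = 129.42°  ·
  (3,5): δ = 78.86°  ·
  (4,5): δ = 129.44°  ·
antipodal pairs: 3

count = 3; pairs: (0,2), (1,3), (2,5)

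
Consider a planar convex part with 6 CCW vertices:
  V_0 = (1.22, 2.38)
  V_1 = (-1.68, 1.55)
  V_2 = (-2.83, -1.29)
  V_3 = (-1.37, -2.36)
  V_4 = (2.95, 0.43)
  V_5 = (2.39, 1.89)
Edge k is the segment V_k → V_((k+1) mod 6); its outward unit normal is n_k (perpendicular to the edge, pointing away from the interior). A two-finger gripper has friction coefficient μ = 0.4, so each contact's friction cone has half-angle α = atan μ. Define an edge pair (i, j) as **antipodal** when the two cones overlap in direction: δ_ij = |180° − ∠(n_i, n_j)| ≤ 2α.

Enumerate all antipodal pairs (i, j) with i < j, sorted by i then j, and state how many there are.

count = 5; pairs: (0,3), (1,3), (1,4), (2,4), (2,5)

α = atan 0.4 = 21.80°;  2α = 43.60°
n_0 = (-0.2752, +0.9614)
n_1 = (-0.9269, +0.3753)
n_2 = (-0.5911, -0.8066)
n_3 = (+0.5425, -0.8400)
n_4 = (+0.9337, +0.3581)
n_5 = (+0.3863, +0.9224)
  (0,1): δ = 128.02°  ·
  (0,2): δ = 52.21°  ·
  (0,3): δ = 16.88°  ✓
  (0,4): δ = 95.01°  ·
  (0,5): δ = 141.30°  ·
  (1,2): δ = 104.19°  ·
  (1,3): δ = 35.10°  ✓
  (1,4): δ = 43.03°  ✓
  (1,5): δ = 89.32°  ·
  (2,3): δ = 110.91°  ·
  (2,4): δ = 32.78°  ✓
  (2,5): δ = 13.51°  ✓
  (3,4): δ = 101.87°  ·
  (3,5): δ = 55.58°  ·
  (4,5): δ = 133.71°  ·
antipodal pairs: 5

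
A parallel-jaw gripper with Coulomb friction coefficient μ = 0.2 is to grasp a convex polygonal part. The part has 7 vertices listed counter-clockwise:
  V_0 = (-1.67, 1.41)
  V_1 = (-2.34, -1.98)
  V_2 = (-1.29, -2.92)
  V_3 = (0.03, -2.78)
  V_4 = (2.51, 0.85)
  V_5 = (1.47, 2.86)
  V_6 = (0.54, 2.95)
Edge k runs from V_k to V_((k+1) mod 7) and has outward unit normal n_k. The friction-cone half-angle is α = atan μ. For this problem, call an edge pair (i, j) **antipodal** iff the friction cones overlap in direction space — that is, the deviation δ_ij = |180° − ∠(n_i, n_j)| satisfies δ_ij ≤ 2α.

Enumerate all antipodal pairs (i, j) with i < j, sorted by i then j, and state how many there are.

count = 3; pairs: (1,4), (2,5), (3,6)

α = atan 0.2 = 11.31°;  2α = 22.62°
n_0 = (-0.9810, +0.1939)
n_1 = (-0.6670, -0.7451)
n_2 = (+0.1055, -0.9944)
n_3 = (+0.8257, -0.5641)
n_4 = (+0.8882, +0.4595)
n_5 = (+0.0963, +0.9954)
n_6 = (-0.5717, +0.8205)
  (0,1): δ = 120.66°  ·
  (0,2): δ = 72.77°  ·
  (0,3): δ = 23.16°  ·
  (0,4): δ = 38.54°  ·
  (0,5): δ = 95.65°  ·
  (0,6): δ = 136.05°  ·
  (1,2): δ = 132.11°  ·
  (1,3): δ = 82.50°  ·
  (1,4): δ = 20.81°  ✓
  (1,5): δ = 36.31°  ·
  (1,6): δ = 76.71°  ·
  (2,3): δ = 130.39°  ·
  (2,4): δ = 68.70°  ·
  (2,5): δ = 11.58°  ✓
  (2,6): δ = 28.82°  ·
  (3,4): δ = 118.30°  ·
  (3,5): δ = 61.19°  ·
  (3,6): δ = 20.79°  ✓
  (4,5): δ = 122.89°  ·
  (4,6): δ = 82.49°  ·
  (5,6): δ = 139.60°  ·
antipodal pairs: 3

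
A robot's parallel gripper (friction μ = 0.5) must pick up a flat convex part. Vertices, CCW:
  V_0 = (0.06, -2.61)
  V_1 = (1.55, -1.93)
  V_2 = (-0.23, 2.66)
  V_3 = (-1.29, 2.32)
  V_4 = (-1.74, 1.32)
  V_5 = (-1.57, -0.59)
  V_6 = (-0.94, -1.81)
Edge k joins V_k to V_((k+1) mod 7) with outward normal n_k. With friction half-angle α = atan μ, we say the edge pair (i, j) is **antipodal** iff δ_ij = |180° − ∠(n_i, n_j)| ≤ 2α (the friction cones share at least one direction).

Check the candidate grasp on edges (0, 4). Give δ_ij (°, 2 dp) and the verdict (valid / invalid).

δ = 70.56°, invalid

α = atan 0.5 = 26.57°;  2α = 53.13°
edge 0: e_0 = (+1.49, +0.68);  n_0 = (+0.4152, -0.9097)
edge 4: e_4 = (+0.17, -1.91);  n_4 = (-0.9961, -0.0887)
∠(n_0, n_4) = 109.44°
δ = |180° − 109.44°| = 70.56°
70.56° > 2α = 53.13°  →  invalid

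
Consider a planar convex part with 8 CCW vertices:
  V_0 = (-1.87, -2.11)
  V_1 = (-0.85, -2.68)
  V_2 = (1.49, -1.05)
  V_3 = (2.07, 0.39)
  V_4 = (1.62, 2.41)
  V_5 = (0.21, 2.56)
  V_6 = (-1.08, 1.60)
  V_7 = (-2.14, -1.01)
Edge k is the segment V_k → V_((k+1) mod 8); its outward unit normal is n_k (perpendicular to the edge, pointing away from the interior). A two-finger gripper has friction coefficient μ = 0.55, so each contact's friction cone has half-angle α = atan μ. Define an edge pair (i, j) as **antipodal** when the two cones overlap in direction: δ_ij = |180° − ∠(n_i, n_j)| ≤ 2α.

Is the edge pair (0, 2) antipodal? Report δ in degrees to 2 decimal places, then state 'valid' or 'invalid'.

α = atan 0.55 = 28.81°;  2α = 57.62°
edge 0: e_0 = (+1.02, -0.57);  n_0 = (-0.4878, -0.8729)
edge 2: e_2 = (+0.58, +1.44);  n_2 = (+0.9276, -0.3736)
∠(n_0, n_2) = 97.26°
δ = |180° − 97.26°| = 82.74°
82.74° > 2α = 57.62°  →  invalid

δ = 82.74°, invalid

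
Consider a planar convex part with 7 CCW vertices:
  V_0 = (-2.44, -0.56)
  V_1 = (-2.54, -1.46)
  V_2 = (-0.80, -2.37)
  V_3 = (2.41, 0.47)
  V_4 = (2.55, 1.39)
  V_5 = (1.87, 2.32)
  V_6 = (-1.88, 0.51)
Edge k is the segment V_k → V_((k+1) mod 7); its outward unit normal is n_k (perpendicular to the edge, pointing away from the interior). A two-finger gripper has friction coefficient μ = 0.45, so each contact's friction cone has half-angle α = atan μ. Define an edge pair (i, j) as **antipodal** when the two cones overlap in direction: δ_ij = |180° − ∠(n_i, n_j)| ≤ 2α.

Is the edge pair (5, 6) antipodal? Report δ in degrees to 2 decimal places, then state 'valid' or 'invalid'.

α = atan 0.45 = 24.23°;  2α = 48.46°
edge 5: e_5 = (-3.75, -1.81);  n_5 = (-0.4347, +0.9006)
edge 6: e_6 = (-0.56, -1.07);  n_6 = (-0.8860, +0.4637)
∠(n_5, n_6) = 36.61°
δ = |180° − 36.61°| = 143.39°
143.39° > 2α = 48.46°  →  invalid

δ = 143.39°, invalid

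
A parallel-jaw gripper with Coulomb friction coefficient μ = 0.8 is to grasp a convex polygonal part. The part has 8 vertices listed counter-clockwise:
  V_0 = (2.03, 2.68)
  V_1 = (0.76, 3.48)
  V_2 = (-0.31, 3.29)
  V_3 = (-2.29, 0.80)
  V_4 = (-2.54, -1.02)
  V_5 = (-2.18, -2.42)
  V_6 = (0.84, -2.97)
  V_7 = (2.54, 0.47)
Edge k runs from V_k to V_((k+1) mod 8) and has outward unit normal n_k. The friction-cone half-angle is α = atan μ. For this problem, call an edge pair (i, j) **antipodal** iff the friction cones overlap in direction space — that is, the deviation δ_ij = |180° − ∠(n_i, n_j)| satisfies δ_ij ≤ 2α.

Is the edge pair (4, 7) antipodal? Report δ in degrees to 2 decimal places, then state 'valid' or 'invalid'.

δ = 1.43°, valid

α = atan 0.8 = 38.66°;  2α = 77.32°
edge 4: e_4 = (+0.36, -1.40);  n_4 = (-0.9685, -0.2490)
edge 7: e_7 = (-0.51, +2.21);  n_7 = (+0.9744, +0.2249)
∠(n_4, n_7) = 178.57°
δ = |180° − 178.57°| = 1.43°
1.43° ≤ 2α = 77.32°  →  valid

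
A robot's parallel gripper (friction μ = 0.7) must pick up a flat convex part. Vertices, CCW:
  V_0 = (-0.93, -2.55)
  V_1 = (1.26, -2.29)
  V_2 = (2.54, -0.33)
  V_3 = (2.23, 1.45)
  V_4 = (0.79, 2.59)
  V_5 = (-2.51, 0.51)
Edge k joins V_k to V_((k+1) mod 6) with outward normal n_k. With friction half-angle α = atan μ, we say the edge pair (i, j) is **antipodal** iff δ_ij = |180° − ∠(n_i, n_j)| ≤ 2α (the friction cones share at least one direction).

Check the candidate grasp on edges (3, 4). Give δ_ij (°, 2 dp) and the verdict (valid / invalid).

δ = 109.41°, invalid

α = atan 0.7 = 34.99°;  2α = 69.98°
edge 3: e_3 = (-1.44, +1.14);  n_3 = (+0.6207, +0.7840)
edge 4: e_4 = (-3.30, -2.08);  n_4 = (-0.5332, +0.8460)
∠(n_3, n_4) = 70.59°
δ = |180° − 70.59°| = 109.41°
109.41° > 2α = 69.98°  →  invalid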